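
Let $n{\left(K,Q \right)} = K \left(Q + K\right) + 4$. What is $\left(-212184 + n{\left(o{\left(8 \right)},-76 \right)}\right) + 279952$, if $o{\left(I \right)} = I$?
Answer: $67228$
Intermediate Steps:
$n{\left(K,Q \right)} = 4 + K \left(K + Q\right)$ ($n{\left(K,Q \right)} = K \left(K + Q\right) + 4 = 4 + K \left(K + Q\right)$)
$\left(-212184 + n{\left(o{\left(8 \right)},-76 \right)}\right) + 279952 = \left(-212184 + \left(4 + 8^{2} + 8 \left(-76\right)\right)\right) + 279952 = \left(-212184 + \left(4 + 64 - 608\right)\right) + 279952 = \left(-212184 - 540\right) + 279952 = -212724 + 279952 = 67228$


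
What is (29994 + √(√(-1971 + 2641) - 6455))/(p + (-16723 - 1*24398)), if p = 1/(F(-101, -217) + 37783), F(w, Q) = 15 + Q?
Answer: -563602257/772684150 - 37581*I*√(6455 - √670)/1545368300 ≈ -0.72941 - 0.0019499*I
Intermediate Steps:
p = 1/37581 (p = 1/((15 - 217) + 37783) = 1/(-202 + 37783) = 1/37581 ≈ 2.6609e-5)
(29994 + √(√(-1971 + 2641) - 6455))/(p + (-16723 - 1*24398)) = (29994 + √(√(-1971 + 2641) - 6455))/(1/37581 + (-16723 - 1*24398)) = (29994 + √(√670 - 6455))/(1/37581 + (-16723 - 24398)) = (29994 + √(-6455 + √670))/(1/37581 - 41121) = (29994 + √(-6455 + √670))/(-1545368300/37581) = (29994 + √(-6455 + √670))*(-37581/1545368300) = -563602257/772684150 - 37581*√(-6455 + √670)/1545368300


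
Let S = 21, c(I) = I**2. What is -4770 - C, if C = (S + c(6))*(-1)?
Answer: -4713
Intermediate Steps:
C = -57 (C = (21 + 6**2)*(-1) = (21 + 36)*(-1) = 57*(-1) = -57)
-4770 - C = -4770 - 1*(-57) = -4770 + 57 = -4713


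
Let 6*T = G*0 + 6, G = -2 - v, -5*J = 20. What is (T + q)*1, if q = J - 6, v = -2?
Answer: -9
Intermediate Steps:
J = -4 (J = -1/5*20 = -4)
q = -10 (q = -4 - 6 = -10)
G = 0 (G = -2 - 1*(-2) = -2 + 2 = 0)
T = 1 (T = (0*0 + 6)/6 = (0 + 6)/6 = (1/6)*6 = 1)
(T + q)*1 = (1 - 10)*1 = -9*1 = -9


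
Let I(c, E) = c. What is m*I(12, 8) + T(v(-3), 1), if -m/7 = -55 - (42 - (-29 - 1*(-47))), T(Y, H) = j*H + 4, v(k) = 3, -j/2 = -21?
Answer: 6682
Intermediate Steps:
j = 42 (j = -2*(-21) = 42)
T(Y, H) = 4 + 42*H (T(Y, H) = 42*H + 4 = 4 + 42*H)
m = 553 (m = -7*(-55 - (42 - (-29 - 1*(-47)))) = -7*(-55 - (42 - (-29 + 47))) = -7*(-55 - (42 - 1*18)) = -7*(-55 - (42 - 18)) = -7*(-55 - 1*24) = -7*(-55 - 24) = -7*(-79) = 553)
m*I(12, 8) + T(v(-3), 1) = 553*12 + (4 + 42*1) = 6636 + (4 + 42) = 6636 + 46 = 6682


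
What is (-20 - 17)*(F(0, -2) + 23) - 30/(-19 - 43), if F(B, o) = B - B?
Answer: -26366/31 ≈ -850.52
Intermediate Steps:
F(B, o) = 0
(-20 - 17)*(F(0, -2) + 23) - 30/(-19 - 43) = (-20 - 17)*(0 + 23) - 30/(-19 - 43) = -37*23 - 30/(-62) = -851 - 30*(-1/62) = -851 + 15/31 = -26366/31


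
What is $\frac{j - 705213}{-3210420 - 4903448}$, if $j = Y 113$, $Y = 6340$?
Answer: $- \frac{1}{724} \approx -0.0013812$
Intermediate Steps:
$j = 716420$ ($j = 6340 \cdot 113 = 716420$)
$\frac{j - 705213}{-3210420 - 4903448} = \frac{716420 - 705213}{-3210420 - 4903448} = \frac{11207}{-8113868} = 11207 \left(- \frac{1}{8113868}\right) = - \frac{1}{724}$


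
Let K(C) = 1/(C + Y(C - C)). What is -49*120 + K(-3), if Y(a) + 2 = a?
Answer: -29401/5 ≈ -5880.2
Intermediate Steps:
Y(a) = -2 + a
K(C) = 1/(-2 + C) (K(C) = 1/(C + (-2 + (C - C))) = 1/(C + (-2 + 0)) = 1/(C - 2) = 1/(-2 + C))
-49*120 + K(-3) = -49*120 + 1/(-2 - 3) = -5880 + 1/(-5) = -5880 - ⅕ = -29401/5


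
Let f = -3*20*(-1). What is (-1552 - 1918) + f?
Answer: -3410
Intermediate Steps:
f = 60 (f = -60*(-1) = 60)
(-1552 - 1918) + f = (-1552 - 1918) + 60 = -3470 + 60 = -3410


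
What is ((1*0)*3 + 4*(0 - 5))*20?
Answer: -400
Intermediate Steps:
((1*0)*3 + 4*(0 - 5))*20 = (0*3 + 4*(-5))*20 = (0 - 20)*20 = -20*20 = -400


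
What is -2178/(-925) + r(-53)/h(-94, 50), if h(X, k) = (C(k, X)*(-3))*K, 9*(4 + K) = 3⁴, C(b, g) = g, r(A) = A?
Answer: 604391/260850 ≈ 2.3170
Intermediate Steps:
K = 5 (K = -4 + (⅑)*3⁴ = -4 + (⅑)*81 = -4 + 9 = 5)
h(X, k) = -15*X (h(X, k) = (X*(-3))*5 = -3*X*5 = -15*X)
-2178/(-925) + r(-53)/h(-94, 50) = -2178/(-925) - 53/((-15*(-94))) = -2178*(-1/925) - 53/1410 = 2178/925 - 53*1/1410 = 2178/925 - 53/1410 = 604391/260850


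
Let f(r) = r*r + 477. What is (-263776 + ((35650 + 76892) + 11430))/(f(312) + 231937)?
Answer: -69902/164879 ≈ -0.42396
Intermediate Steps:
f(r) = 477 + r**2 (f(r) = r**2 + 477 = 477 + r**2)
(-263776 + ((35650 + 76892) + 11430))/(f(312) + 231937) = (-263776 + ((35650 + 76892) + 11430))/((477 + 312**2) + 231937) = (-263776 + (112542 + 11430))/((477 + 97344) + 231937) = (-263776 + 123972)/(97821 + 231937) = -139804/329758 = -139804*1/329758 = -69902/164879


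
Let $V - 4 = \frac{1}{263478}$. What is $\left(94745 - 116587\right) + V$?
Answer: $- \frac{5753832563}{263478} \approx -21838.0$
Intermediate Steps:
$V = \frac{1053913}{263478}$ ($V = 4 + \frac{1}{263478} = \frac{1053913}{263478} \approx 4.0$)
$\left(94745 - 116587\right) + V = \left(94745 - 116587\right) + \frac{1053913}{263478} = -21842 + \frac{1053913}{263478} = - \frac{5753832563}{263478}$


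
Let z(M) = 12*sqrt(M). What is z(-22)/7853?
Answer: 12*I*sqrt(22)/7853 ≈ 0.0071673*I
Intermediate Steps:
z(-22)/7853 = (12*sqrt(-22))/7853 = (12*(I*sqrt(22)))*(1/7853) = (12*I*sqrt(22))*(1/7853) = 12*I*sqrt(22)/7853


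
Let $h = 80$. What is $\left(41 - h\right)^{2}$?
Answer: $1521$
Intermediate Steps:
$\left(41 - h\right)^{2} = \left(41 - 80\right)^{2} = \left(-39\right)^{2} = 1521$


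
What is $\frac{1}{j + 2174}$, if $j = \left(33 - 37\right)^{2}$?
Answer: $\frac{1}{2190} \approx 0.00045662$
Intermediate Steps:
$j = 16$ ($j = \left(-4\right)^{2} = 16$)
$\frac{1}{j + 2174} = \frac{1}{16 + 2174} = \frac{1}{2190}$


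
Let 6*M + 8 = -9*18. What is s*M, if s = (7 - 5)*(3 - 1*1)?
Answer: -340/3 ≈ -113.33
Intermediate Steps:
s = 4 (s = 2*(3 - 1) = 2*2 = 4)
M = -85/3 (M = -4/3 + (-9*18)/6 = -4/3 + (⅙)*(-162) = -4/3 - 27 = -85/3 ≈ -28.333)
s*M = 4*(-85/3) = -340/3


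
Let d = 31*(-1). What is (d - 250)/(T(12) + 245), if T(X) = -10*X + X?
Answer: -281/137 ≈ -2.0511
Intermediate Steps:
d = -31
T(X) = -9*X
(d - 250)/(T(12) + 245) = (-31 - 250)/(-9*12 + 245) = -281/(-108 + 245) = -281/137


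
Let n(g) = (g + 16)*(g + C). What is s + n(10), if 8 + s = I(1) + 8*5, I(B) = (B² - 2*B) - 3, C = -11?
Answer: 2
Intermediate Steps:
I(B) = -3 + B² - 2*B
n(g) = (-11 + g)*(16 + g) (n(g) = (g + 16)*(g - 11) = (16 + g)*(-11 + g) = (-11 + g)*(16 + g))
s = 28 (s = -8 + ((-3 + 1² - 2*1) + 8*5) = -8 + ((-3 + 1 - 2) + 40) = -8 + (-4 + 40) = -8 + 36 = 28)
s + n(10) = 28 + (-176 + 10² + 5*10) = 28 + (-176 + 100 + 50) = 28 - 26 = 2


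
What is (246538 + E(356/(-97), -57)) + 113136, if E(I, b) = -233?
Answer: 359441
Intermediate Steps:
(246538 + E(356/(-97), -57)) + 113136 = (246538 - 233) + 113136 = 246305 + 113136 = 359441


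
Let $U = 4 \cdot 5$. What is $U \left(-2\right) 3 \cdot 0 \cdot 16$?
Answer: $0$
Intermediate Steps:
$U = 20$
$U \left(-2\right) 3 \cdot 0 \cdot 16 = 20 \left(-2\right) 3 \cdot 0 \cdot 16 = \left(-40\right) 0 \cdot 16 = 0 \cdot 16 = 0$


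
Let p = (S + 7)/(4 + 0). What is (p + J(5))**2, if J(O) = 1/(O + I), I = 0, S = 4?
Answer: 3481/400 ≈ 8.7025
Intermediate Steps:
p = 11/4 (p = (4 + 7)/(4 + 0) = 11/4 ≈ 2.7500)
J(O) = 1/O (J(O) = 1/(O + 0) = 1/O)
(p + J(5))**2 = (11/4 + 1/5)**2 = (59/20)**2 = 3481/400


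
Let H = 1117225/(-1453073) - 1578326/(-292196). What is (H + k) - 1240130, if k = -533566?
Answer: -376538818970103335/212291059154 ≈ -1.7737e+6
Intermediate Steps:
H = 983487109849/212291059154 (H = 1117225*(-1/1453073) - 1578326*(-1/292196) = -1117225/1453073 + 789163/146098 = 983487109849/212291059154 ≈ 4.6327)
(H + k) - 1240130 = (983487109849/212291059154 - 533566) - 1240130 = -113270307781453315/212291059154 - 1240130 = -376538818970103335/212291059154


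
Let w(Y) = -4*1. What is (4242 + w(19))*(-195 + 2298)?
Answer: 8912514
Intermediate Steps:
w(Y) = -4
(4242 + w(19))*(-195 + 2298) = (4242 - 4)*(-195 + 2298) = 4238*2103 = 8912514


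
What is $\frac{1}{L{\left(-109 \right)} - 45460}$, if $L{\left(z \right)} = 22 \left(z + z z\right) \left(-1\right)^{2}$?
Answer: $\frac{1}{213524} \approx 4.6833 \cdot 10^{-6}$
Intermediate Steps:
$L{\left(z \right)} = 22 z + 22 z^{2}$ ($L{\left(z \right)} = 22 \left(z + z^{2}\right) 1 = \left(22 z + 22 z^{2}\right) 1 = 22 z + 22 z^{2}$)
$\frac{1}{L{\left(-109 \right)} - 45460} = \frac{1}{22 \left(-109\right) \left(1 - 109\right) - 45460} = \frac{1}{22 \left(-109\right) \left(-108\right) - 45460} = \frac{1}{258984 - 45460} = \frac{1}{213524}$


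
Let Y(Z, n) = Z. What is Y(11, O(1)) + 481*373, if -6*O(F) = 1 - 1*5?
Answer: 179424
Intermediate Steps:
O(F) = ⅔ (O(F) = -(1 - 1*5)/6 = -(1 - 5)/6 = -⅙*(-4) = ⅔)
Y(11, O(1)) + 481*373 = 11 + 481*373 = 11 + 179413 = 179424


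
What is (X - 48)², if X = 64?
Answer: 256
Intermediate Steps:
(X - 48)² = (64 - 48)² = 16² = 256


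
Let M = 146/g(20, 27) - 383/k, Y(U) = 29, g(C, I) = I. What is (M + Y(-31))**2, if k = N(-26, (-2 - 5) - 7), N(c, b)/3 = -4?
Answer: 51308569/11664 ≈ 4398.9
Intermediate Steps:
N(c, b) = -12 (N(c, b) = 3*(-4) = -12)
k = -12
M = 4031/108 (M = 146/27 - 383/(-12) = 146*(1/27) - 383*(-1/12) = 146/27 + 383/12 = 4031/108 ≈ 37.324)
(M + Y(-31))**2 = (4031/108 + 29)**2 = (7163/108)**2 = 51308569/11664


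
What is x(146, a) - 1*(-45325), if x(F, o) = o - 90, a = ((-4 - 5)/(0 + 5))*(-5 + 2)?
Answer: 226202/5 ≈ 45240.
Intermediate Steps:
a = 27/5 (a = -9/5*(-3) = 27/5 ≈ 5.4000)
x(F, o) = -90 + o
x(146, a) - 1*(-45325) = (-90 + 27/5) - 1*(-45325) = -423/5 + 45325 = 226202/5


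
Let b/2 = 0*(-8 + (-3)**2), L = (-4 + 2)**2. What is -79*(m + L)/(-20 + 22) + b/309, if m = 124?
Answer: -5056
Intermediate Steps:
L = 4 (L = (-2)**2 = 4)
b = 0 (b = 2*(0*(-8 + (-3)**2)) = 2*(0*(-8 + 9)) = 2*(0*1) = 2*0 = 0)
-79*(m + L)/(-20 + 22) + b/309 = -79*(124 + 4)/(-20 + 22) + 0/309 = -79/(2/128) + 0*(1/309) = -79/(2*(1/128)) + 0 = -79/1/64 + 0 = -79*64 + 0 = -5056 + 0 = -5056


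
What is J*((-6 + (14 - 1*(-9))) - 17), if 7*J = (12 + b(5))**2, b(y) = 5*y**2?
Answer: 0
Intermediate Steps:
J = 18769/7 (J = (12 + 5*5**2)**2/7 = (12 + 5*25)**2/7 = (12 + 125)**2/7 = (1/7)*137**2 = (1/7)*18769 = 18769/7 ≈ 2681.3)
J*((-6 + (14 - 1*(-9))) - 17) = 18769*((-6 + (14 - 1*(-9))) - 17)/7 = 18769*((-6 + (14 + 9)) - 17)/7 = 18769*((-6 + 23) - 17)/7 = 18769*(17 - 17)/7 = (18769/7)*0 = 0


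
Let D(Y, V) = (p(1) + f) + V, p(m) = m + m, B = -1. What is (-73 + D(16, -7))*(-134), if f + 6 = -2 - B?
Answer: 11390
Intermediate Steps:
p(m) = 2*m
f = -7 (f = -6 + (-2 - 1*(-1)) = -6 + (-2 + 1) = -6 - 1 = -7)
D(Y, V) = -5 + V (D(Y, V) = (2*1 - 7) + V = (2 - 7) + V = -5 + V)
(-73 + D(16, -7))*(-134) = (-73 + (-5 - 7))*(-134) = (-73 - 12)*(-134) = -85*(-134) = 11390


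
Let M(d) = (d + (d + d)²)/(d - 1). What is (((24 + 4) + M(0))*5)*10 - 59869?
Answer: -58469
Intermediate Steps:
M(d) = (d + 4*d²)/(-1 + d) (M(d) = (d + (2*d)²)/(-1 + d) = (d + 4*d²)/(-1 + d))
(((24 + 4) + M(0))*5)*10 - 59869 = (((24 + 4) + 0*(1 + 4*0)/(-1 + 0))*5)*10 - 59869 = ((28 + 0*(1 + 0)/(-1))*5)*10 - 59869 = ((28 + 0*(-1)*1)*5)*10 - 59869 = ((28 + 0)*5)*10 - 59869 = (28*5)*10 - 59869 = 140*10 - 59869 = 1400 - 59869 = -58469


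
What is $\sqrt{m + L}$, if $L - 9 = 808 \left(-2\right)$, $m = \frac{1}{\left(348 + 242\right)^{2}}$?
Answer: $\frac{i \sqrt{559396699}}{590} \approx 40.087 i$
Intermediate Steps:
$m = \frac{1}{348100}$ ($m = \frac{1}{590^{2}} = \frac{1}{348100} \approx 2.8727 \cdot 10^{-6}$)
$L = -1607$ ($L = 9 + 808 \left(-2\right) = 9 - 1616 = -1607$)
$\sqrt{m + L} = \sqrt{\frac{1}{348100} - 1607} = \sqrt{- \frac{559396699}{348100}} = \frac{i \sqrt{559396699}}{590}$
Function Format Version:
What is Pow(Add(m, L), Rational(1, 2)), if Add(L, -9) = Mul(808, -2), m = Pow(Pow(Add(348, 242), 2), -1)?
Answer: Mul(Rational(1, 590), I, Pow(559396699, Rational(1, 2))) ≈ Mul(40.087, I)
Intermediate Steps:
m = Rational(1, 348100) (m = Pow(Pow(590, 2), -1) = Pow(348100, -1) = Rational(1, 348100) ≈ 2.8727e-6)
L = -1607 (L = Add(9, Mul(808, -2)) = Add(9, -1616) = -1607)
Pow(Add(m, L), Rational(1, 2)) = Pow(Add(Rational(1, 348100), -1607), Rational(1, 2)) = Pow(Rational(-559396699, 348100), Rational(1, 2)) = Mul(Rational(1, 590), I, Pow(559396699, Rational(1, 2)))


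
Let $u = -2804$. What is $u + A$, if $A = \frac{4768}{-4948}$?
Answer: $- \frac{3469740}{1237} \approx -2805.0$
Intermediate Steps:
$A = - \frac{1192}{1237}$ ($A = 4768 \left(- \frac{1}{4948}\right) = - \frac{1192}{1237} \approx -0.96362$)
$u + A = -2804 - \frac{1192}{1237} = - \frac{3469740}{1237}$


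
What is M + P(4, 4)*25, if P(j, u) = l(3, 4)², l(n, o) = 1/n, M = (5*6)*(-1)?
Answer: -245/9 ≈ -27.222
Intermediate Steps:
M = -30 (M = 30*(-1) = -30)
P(j, u) = ⅑ (P(j, u) = (1/3)² = (⅓)² = ⅑)
M + P(4, 4)*25 = -30 + (⅑)*25 = -30 + 25/9 = -245/9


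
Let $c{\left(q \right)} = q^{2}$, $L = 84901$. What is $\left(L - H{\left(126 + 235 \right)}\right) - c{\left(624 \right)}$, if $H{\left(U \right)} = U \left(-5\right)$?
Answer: $-302670$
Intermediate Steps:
$H{\left(U \right)} = - 5 U$
$\left(L - H{\left(126 + 235 \right)}\right) - c{\left(624 \right)} = \left(84901 - - 5 \left(126 + 235\right)\right) - 624^{2} = \left(84901 - \left(-5\right) 361\right) - 389376 = \left(84901 - -1805\right) - 389376 = \left(84901 + 1805\right) - 389376 = 86706 - 389376 = -302670$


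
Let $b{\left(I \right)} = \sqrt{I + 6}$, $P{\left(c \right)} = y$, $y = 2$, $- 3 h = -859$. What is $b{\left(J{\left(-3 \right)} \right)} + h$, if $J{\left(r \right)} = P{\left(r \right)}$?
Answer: $\frac{859}{3} + 2 \sqrt{2} \approx 289.16$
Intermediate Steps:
$h = \frac{859}{3}$ ($h = \left(- \frac{1}{3}\right) \left(-859\right) = \frac{859}{3} \approx 286.33$)
$P{\left(c \right)} = 2$
$J{\left(r \right)} = 2$
$b{\left(I \right)} = \sqrt{6 + I}$
$b{\left(J{\left(-3 \right)} \right)} + h = \sqrt{6 + 2} + \frac{859}{3} = \sqrt{8} + \frac{859}{3} = 2 \sqrt{2} + \frac{859}{3} = \frac{859}{3} + 2 \sqrt{2}$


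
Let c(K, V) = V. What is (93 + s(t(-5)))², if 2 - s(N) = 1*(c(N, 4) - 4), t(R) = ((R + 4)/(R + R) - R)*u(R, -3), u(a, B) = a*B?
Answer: 9025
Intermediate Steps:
u(a, B) = B*a
t(R) = -3*R*(-R + (4 + R)/(2*R)) (t(R) = ((R + 4)/(R + R) - R)*(-3*R) = ((4 + R)/((2*R)) - R)*(-3*R) = ((4 + R)*(1/(2*R)) - R)*(-3*R) = ((4 + R)/(2*R) - R)*(-3*R) = (-R + (4 + R)/(2*R))*(-3*R) = -3*R*(-R + (4 + R)/(2*R)))
s(N) = 2 (s(N) = 2 - (4 - 4) = 2 - 0 = 2 - 1*0 = 2 + 0 = 2)
(93 + s(t(-5)))² = (93 + 2)² = 95² = 9025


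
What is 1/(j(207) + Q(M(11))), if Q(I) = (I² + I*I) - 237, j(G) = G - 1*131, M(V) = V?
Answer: 1/81 ≈ 0.012346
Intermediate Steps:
j(G) = -131 + G (j(G) = G - 131 = -131 + G)
Q(I) = -237 + 2*I² (Q(I) = (I² + I²) - 237 = 2*I² - 237 = -237 + 2*I²)
1/(j(207) + Q(M(11))) = 1/((-131 + 207) + (-237 + 2*11²)) = 1/(76 + (-237 + 2*121)) = 1/(76 + (-237 + 242)) = 1/(76 + 5) = 1/81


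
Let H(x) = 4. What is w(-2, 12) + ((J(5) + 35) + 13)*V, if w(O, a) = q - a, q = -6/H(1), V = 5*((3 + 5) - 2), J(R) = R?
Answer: 3153/2 ≈ 1576.5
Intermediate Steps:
V = 30 (V = 5*(8 - 2) = 5*6 = 30)
q = -3/2 (q = -6/4 = -6*1/4 = -3/2 ≈ -1.5000)
w(O, a) = -3/2 - a
w(-2, 12) + ((J(5) + 35) + 13)*V = (-3/2 - 1*12) + ((5 + 35) + 13)*30 = (-3/2 - 12) + (40 + 13)*30 = -27/2 + 53*30 = -27/2 + 1590 = 3153/2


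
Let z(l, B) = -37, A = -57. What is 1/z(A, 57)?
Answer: -1/37 ≈ -0.027027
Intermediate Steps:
1/z(A, 57) = 1/(-37) = -1/37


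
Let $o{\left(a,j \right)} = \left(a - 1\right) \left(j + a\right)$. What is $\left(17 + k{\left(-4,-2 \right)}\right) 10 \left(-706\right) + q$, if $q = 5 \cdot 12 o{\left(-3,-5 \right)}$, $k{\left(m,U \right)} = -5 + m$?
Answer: $-54560$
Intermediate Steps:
$o{\left(a,j \right)} = \left(-1 + a\right) \left(a + j\right)$
$q = 1920$ ($q = 5 \cdot 12 \left(\left(-3\right)^{2} - -3 - -5 - -15\right) = 60 \left(9 + 3 + 5 + 15\right) = 60 \cdot 32 = 1920$)
$\left(17 + k{\left(-4,-2 \right)}\right) 10 \left(-706\right) + q = \left(17 - 9\right) 10 \left(-706\right) + 1920 = 8 \cdot 10 \left(-706\right) + 1920 = 80 \left(-706\right) + 1920 = -56480 + 1920 = -54560$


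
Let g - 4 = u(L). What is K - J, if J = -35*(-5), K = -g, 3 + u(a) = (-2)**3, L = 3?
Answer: -168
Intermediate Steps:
u(a) = -11 (u(a) = -3 + (-2)**3 = -3 - 8 = -11)
g = -7 (g = 4 - 11 = -7)
K = 7 (K = -1*(-7) = 7)
J = 175
K - J = 7 - 1*175 = 7 - 175 = -168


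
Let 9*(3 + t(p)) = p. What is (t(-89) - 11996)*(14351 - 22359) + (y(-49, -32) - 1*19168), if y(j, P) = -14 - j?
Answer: 865332443/9 ≈ 9.6148e+7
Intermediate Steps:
t(p) = -3 + p/9
(t(-89) - 11996)*(14351 - 22359) + (y(-49, -32) - 1*19168) = ((-3 + (1/9)*(-89)) - 11996)*(14351 - 22359) + ((-14 - 1*(-49)) - 1*19168) = ((-3 - 89/9) - 11996)*(-8008) + ((-14 + 49) - 19168) = (-116/9 - 11996)*(-8008) + (35 - 19168) = -108080/9*(-8008) - 19133 = 865504640/9 - 19133 = 865332443/9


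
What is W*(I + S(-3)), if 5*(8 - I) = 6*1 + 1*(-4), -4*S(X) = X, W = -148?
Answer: -6179/5 ≈ -1235.8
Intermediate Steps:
S(X) = -X/4
I = 38/5 (I = 8 - (6*1 + 1*(-4))/5 = 8 - (6 - 4)/5 = 8 - ⅕*2 = 8 - ⅖ = 38/5 ≈ 7.6000)
W*(I + S(-3)) = -148*(38/5 - ¼*(-3)) = -148*(38/5 + ¾) = -148*167/20 = -6179/5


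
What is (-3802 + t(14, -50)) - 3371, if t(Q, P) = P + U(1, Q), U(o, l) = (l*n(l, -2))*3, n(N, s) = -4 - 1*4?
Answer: -7559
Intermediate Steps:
n(N, s) = -8 (n(N, s) = -4 - 4 = -8)
U(o, l) = -24*l (U(o, l) = (l*(-8))*3 = -8*l*3 = -24*l)
t(Q, P) = P - 24*Q
(-3802 + t(14, -50)) - 3371 = (-3802 + (-50 - 24*14)) - 3371 = (-3802 + (-50 - 336)) - 3371 = (-3802 - 386) - 3371 = -4188 - 3371 = -7559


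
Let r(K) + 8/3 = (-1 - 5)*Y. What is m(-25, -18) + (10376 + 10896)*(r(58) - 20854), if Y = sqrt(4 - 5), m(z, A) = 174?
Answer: -1330988518/3 - 127632*I ≈ -4.4366e+8 - 1.2763e+5*I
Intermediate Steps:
Y = I (Y = sqrt(-1) = I ≈ 1.0*I)
r(K) = -8/3 - 6*I (r(K) = -8/3 + (-1 - 5)*I = -8/3 - 6*I)
m(-25, -18) + (10376 + 10896)*(r(58) - 20854) = 174 + (10376 + 10896)*((-8/3 - 6*I) - 20854) = 174 + 21272*(-62570/3 - 6*I) = 174 + (-1330989040/3 - 127632*I) = -1330988518/3 - 127632*I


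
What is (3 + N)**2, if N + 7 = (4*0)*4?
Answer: 16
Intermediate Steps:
N = -7 (N = -7 + (4*0)*4 = -7 + 0*4 = -7 + 0 = -7)
(3 + N)**2 = (3 - 7)**2 = (-4)**2 = 16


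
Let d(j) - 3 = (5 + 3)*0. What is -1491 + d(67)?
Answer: -1488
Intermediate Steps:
d(j) = 3 (d(j) = 3 + (5 + 3)*0 = 3 + 8*0 = 3 + 0 = 3)
-1491 + d(67) = -1491 + 3 = -1488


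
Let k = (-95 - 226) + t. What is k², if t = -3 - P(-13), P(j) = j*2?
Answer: 88804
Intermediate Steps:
P(j) = 2*j
t = 23 (t = -3 - 2*(-13) = -3 - 1*(-26) = -3 + 26 = 23)
k = -298 (k = (-95 - 226) + 23 = -321 + 23 = -298)
k² = (-298)² = 88804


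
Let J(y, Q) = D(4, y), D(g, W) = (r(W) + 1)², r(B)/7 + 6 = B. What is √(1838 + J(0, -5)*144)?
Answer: √243902 ≈ 493.86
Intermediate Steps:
r(B) = -42 + 7*B
D(g, W) = (-41 + 7*W)² (D(g, W) = ((-42 + 7*W) + 1)² = (-41 + 7*W)²)
J(y, Q) = (-41 + 7*y)²
√(1838 + J(0, -5)*144) = √(1838 + (-41 + 7*0)²*144) = √(1838 + (-41 + 0)²*144) = √(1838 + (-41)²*144) = √(1838 + 1681*144) = √(1838 + 242064) = √243902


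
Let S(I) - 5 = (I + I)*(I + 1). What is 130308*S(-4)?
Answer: 3778932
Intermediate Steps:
S(I) = 5 + 2*I*(1 + I) (S(I) = 5 + (I + I)*(I + 1) = 5 + (2*I)*(1 + I) = 5 + 2*I*(1 + I))
130308*S(-4) = 130308*(5 + 2*(-4) + 2*(-4)²) = 130308*(5 - 8 + 2*16) = 130308*(5 - 8 + 32) = 130308*29 = 3778932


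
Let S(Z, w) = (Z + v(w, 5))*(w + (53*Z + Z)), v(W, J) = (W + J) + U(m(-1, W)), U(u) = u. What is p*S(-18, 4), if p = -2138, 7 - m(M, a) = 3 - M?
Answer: -12417504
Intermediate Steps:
m(M, a) = 4 + M (m(M, a) = 7 - (3 - M) = 7 + (-3 + M) = 4 + M)
v(W, J) = 3 + J + W (v(W, J) = (W + J) + (4 - 1) = (J + W) + 3 = 3 + J + W)
S(Z, w) = (w + 54*Z)*(8 + Z + w) (S(Z, w) = (Z + (3 + 5 + w))*(w + (53*Z + Z)) = (Z + (8 + w))*(w + 54*Z) = (8 + Z + w)*(w + 54*Z) = (w + 54*Z)*(8 + Z + w))
p*S(-18, 4) = -2138*(54*(-18)² - 18*4 + 4*(8 + 4) + 54*(-18)*(8 + 4)) = -2138*(54*324 - 72 + 4*12 + 54*(-18)*12) = -2138*(17496 - 72 + 48 - 11664) = -2138*5808 = -12417504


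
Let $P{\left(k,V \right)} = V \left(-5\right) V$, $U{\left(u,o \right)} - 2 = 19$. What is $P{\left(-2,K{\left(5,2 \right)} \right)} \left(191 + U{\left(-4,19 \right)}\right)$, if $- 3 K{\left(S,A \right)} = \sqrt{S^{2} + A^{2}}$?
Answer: $- \frac{30740}{9} \approx -3415.6$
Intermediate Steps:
$K{\left(S,A \right)} = - \frac{\sqrt{A^{2} + S^{2}}}{3}$ ($K{\left(S,A \right)} = - \frac{\sqrt{S^{2} + A^{2}}}{3} = - \frac{\sqrt{A^{2} + S^{2}}}{3}$)
$U{\left(u,o \right)} = 21$ ($U{\left(u,o \right)} = 2 + 19 = 21$)
$P{\left(k,V \right)} = - 5 V^{2}$ ($P{\left(k,V \right)} = - 5 V V = - 5 V^{2}$)
$P{\left(-2,K{\left(5,2 \right)} \right)} \left(191 + U{\left(-4,19 \right)}\right) = - 5 \left(- \frac{\sqrt{2^{2} + 5^{2}}}{3}\right)^{2} \left(191 + 21\right) = - 5 \left(- \frac{\sqrt{4 + 25}}{3}\right)^{2} \cdot 212 = - 5 \left(- \frac{\sqrt{29}}{3}\right)^{2} \cdot 212 = \left(-5\right) \frac{29}{9} \cdot 212 = \left(- \frac{145}{9}\right) 212 = - \frac{30740}{9}$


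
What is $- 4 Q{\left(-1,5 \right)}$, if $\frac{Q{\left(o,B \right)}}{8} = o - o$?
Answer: $0$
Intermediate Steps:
$Q{\left(o,B \right)} = 0$ ($Q{\left(o,B \right)} = 8 \left(o - o\right) = 8 \cdot 0 = 0$)
$- 4 Q{\left(-1,5 \right)} = - 4 \cdot 0 = \left(-1\right) 0 = 0$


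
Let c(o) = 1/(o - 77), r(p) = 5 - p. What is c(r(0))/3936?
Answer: -1/283392 ≈ -3.5287e-6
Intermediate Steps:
c(o) = 1/(-77 + o)
c(r(0))/3936 = 1/((-77 + (5 - 1*0))*3936) = (1/3936)/(-77 + (5 + 0)) = (1/3936)/(-77 + 5) = (1/3936)/(-72) = -1/72*1/3936 = -1/283392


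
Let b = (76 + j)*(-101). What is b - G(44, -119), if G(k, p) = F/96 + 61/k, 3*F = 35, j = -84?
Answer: 2554967/3168 ≈ 806.49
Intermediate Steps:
F = 35/3 (F = (⅓)*35 = 35/3 ≈ 11.667)
b = 808 (b = (76 - 84)*(-101) = -8*(-101) = 808)
G(k, p) = 35/288 + 61/k (G(k, p) = (35/3)/96 + 61/k = (35/3)*(1/96) + 61/k = 35/288 + 61/k)
b - G(44, -119) = 808 - (35/288 + 61/44) = 808 - 1*4777/3168 = 808 - 4777/3168 = 2554967/3168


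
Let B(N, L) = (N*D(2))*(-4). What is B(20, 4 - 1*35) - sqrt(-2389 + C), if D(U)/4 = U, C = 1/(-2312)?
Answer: -640 - I*sqrt(11046738)/68 ≈ -640.0 - 48.877*I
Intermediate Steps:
C = -1/2312 ≈ -0.00043253
D(U) = 4*U
B(N, L) = -32*N (B(N, L) = (N*(4*2))*(-4) = (N*8)*(-4) = (8*N)*(-4) = -32*N)
B(20, 4 - 1*35) - sqrt(-2389 + C) = -32*20 - sqrt(-2389 - 1/2312) = -640 - sqrt(-5523369/2312) = -640 - I*sqrt(11046738)/68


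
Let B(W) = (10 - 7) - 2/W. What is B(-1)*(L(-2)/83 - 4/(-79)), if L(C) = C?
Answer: 870/6557 ≈ 0.13268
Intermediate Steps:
B(W) = 3 - 2/W
B(-1)*(L(-2)/83 - 4/(-79)) = (3 - 2/(-1))*(-2/83 - 4/(-79)) = (3 - 2*(-1))*(-2*1/83 - 4*(-1/79)) = (3 + 2)*(-2/83 + 4/79) = 5*(174/6557) = 870/6557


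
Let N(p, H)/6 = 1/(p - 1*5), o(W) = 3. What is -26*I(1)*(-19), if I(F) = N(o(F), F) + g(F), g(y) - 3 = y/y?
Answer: 494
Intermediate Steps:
g(y) = 4 (g(y) = 3 + y/y = 3 + 1 = 4)
N(p, H) = 6/(-5 + p) (N(p, H) = 6/(p - 1*5) = 6/(p - 5) = 6/(-5 + p))
I(F) = 1 (I(F) = 6/(-5 + 3) + 4 = 6/(-2) + 4 = 6*(-½) + 4 = -3 + 4 = 1)
-26*I(1)*(-19) = -26*1*(-19) = -26*(-19) = 494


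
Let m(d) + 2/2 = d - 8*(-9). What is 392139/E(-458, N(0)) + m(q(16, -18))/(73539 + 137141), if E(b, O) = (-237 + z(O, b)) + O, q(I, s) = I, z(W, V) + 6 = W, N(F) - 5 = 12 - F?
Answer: -7510529667/4002920 ≈ -1876.3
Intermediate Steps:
N(F) = 17 - F (N(F) = 5 + (12 - F) = 17 - F)
z(W, V) = -6 + W
E(b, O) = -243 + 2*O (E(b, O) = (-237 + (-6 + O)) + O = (-243 + O) + O = -243 + 2*O)
m(d) = 71 + d (m(d) = -1 + (d - 8*(-9)) = -1 + (d + 72) = -1 + (72 + d) = 71 + d)
392139/E(-458, N(0)) + m(q(16, -18))/(73539 + 137141) = 392139/(-243 + 2*(17 - 1*0)) + (71 + 16)/(73539 + 137141) = 392139/(-243 + 2*(17 + 0)) + 87/210680 = 392139/(-243 + 2*17) + 87*(1/210680) = 392139/(-243 + 34) + 87/210680 = 392139/(-209) + 87/210680 = 392139*(-1/209) + 87/210680 = -35649/19 + 87/210680 = -7510529667/4002920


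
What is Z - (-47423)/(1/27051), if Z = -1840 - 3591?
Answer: 1282834142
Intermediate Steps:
Z = -5431
Z - (-47423)/(1/27051) = -5431 - (-47423)/(1/27051) = -5431 - (-47423)/1/27051 = -5431 - (-47423)*27051 = -5431 - 1*(-1282839573) = -5431 + 1282839573 = 1282834142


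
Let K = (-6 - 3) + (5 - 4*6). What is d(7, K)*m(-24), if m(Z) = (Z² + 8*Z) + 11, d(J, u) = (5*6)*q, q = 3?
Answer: 35550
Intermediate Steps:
K = -28 (K = -9 + (5 - 24) = -9 - 19 = -28)
d(J, u) = 90 (d(J, u) = (5*6)*3 = 30*3 = 90)
m(Z) = 11 + Z² + 8*Z
d(7, K)*m(-24) = 90*(11 + (-24)² + 8*(-24)) = 90*(11 + 576 - 192) = 90*395 = 35550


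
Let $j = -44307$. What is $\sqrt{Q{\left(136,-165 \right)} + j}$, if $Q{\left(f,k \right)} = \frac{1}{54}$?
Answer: $\frac{i \sqrt{14355462}}{18} \approx 210.49 i$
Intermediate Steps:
$Q{\left(f,k \right)} = \frac{1}{54}$
$\sqrt{Q{\left(136,-165 \right)} + j} = \sqrt{\frac{1}{54} - 44307} = \sqrt{- \frac{2392577}{54}} = \frac{i \sqrt{14355462}}{18}$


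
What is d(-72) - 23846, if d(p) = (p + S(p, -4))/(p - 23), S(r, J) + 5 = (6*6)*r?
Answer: -2262701/95 ≈ -23818.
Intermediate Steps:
S(r, J) = -5 + 36*r (S(r, J) = -5 + (6*6)*r = -5 + 36*r)
d(p) = (-5 + 37*p)/(-23 + p) (d(p) = (p + (-5 + 36*p))/(p - 23) = (-5 + 37*p)/(-23 + p))
d(-72) - 23846 = (-5 + 37*(-72))/(-23 - 72) - 23846 = (-5 - 2664)/(-95) - 23846 = -1/95*(-2669) - 23846 = 2669/95 - 23846 = -2262701/95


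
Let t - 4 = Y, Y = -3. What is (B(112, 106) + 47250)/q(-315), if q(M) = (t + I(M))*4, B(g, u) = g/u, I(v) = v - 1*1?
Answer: -178879/4770 ≈ -37.501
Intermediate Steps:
t = 1 (t = 4 - 3 = 1)
I(v) = -1 + v (I(v) = v - 1 = -1 + v)
q(M) = 4*M (q(M) = (1 + (-1 + M))*4 = M*4 = 4*M)
(B(112, 106) + 47250)/q(-315) = (112/106 + 47250)/((4*(-315))) = (112*(1/106) + 47250)/(-1260) = (56/53 + 47250)*(-1/1260) = (2504306/53)*(-1/1260) = -178879/4770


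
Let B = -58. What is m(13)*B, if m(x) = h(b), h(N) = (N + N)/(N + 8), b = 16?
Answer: -232/3 ≈ -77.333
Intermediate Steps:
h(N) = 2*N/(8 + N) (h(N) = (2*N)/(8 + N) = 2*N/(8 + N))
m(x) = 4/3 (m(x) = 2*16/(8 + 16) = 2*16/24 = 2*16*(1/24) = 4/3)
m(13)*B = (4/3)*(-58) = -232/3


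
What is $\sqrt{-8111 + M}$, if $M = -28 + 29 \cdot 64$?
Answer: $i \sqrt{6283} \approx 79.265 i$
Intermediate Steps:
$M = 1828$ ($M = -28 + 1856 = 1828$)
$\sqrt{-8111 + M} = \sqrt{-8111 + 1828} = \sqrt{-6283} = i \sqrt{6283}$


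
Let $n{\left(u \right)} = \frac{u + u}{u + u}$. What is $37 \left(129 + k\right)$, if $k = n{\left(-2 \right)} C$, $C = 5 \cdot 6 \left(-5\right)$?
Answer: $-777$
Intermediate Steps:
$C = -150$ ($C = 30 \left(-5\right) = -150$)
$n{\left(u \right)} = 1$ ($n{\left(u \right)} = \frac{2 u}{2 u} = 2 u \frac{1}{2 u} = 1$)
$k = -150$ ($k = 1 \left(-150\right) = -150$)
$37 \left(129 + k\right) = 37 \left(129 - 150\right) = 37 \left(-21\right) = -777$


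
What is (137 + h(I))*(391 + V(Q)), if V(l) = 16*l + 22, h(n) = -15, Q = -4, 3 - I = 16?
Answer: 42578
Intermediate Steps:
I = -13 (I = 3 - 1*16 = 3 - 16 = -13)
V(l) = 22 + 16*l
(137 + h(I))*(391 + V(Q)) = (137 - 15)*(391 + (22 + 16*(-4))) = 122*(391 + (22 - 64)) = 122*(391 - 42) = 122*349 = 42578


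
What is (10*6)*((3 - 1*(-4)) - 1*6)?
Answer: 60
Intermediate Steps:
(10*6)*((3 - 1*(-4)) - 1*6) = 60*((3 + 4) - 6) = 60*(7 - 6) = 60*1 = 60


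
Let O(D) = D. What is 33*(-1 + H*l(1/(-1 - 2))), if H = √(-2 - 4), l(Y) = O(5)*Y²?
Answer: -33 + 55*I*√6/3 ≈ -33.0 + 44.907*I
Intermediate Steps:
l(Y) = 5*Y²
H = I*√6 (H = √(-6) = I*√6 ≈ 2.4495*I)
33*(-1 + H*l(1/(-1 - 2))) = 33*(-1 + (I*√6)*(5*(1/(-1 - 2))²)) = 33*(-1 + (I*√6)*(5*(1/(-3))²)) = 33*(-1 + (I*√6)*(5*(-⅓)²)) = 33*(-1 + (I*√6)*(5*(⅑))) = 33*(-1 + (I*√6)*(5/9)) = 33*(-1 + 5*I*√6/9) = -33 + 55*I*√6/3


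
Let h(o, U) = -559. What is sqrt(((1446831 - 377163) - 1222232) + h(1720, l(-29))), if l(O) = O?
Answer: I*sqrt(153123) ≈ 391.31*I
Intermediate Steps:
sqrt(((1446831 - 377163) - 1222232) + h(1720, l(-29))) = sqrt(((1446831 - 377163) - 1222232) - 559) = sqrt((1069668 - 1222232) - 559) = sqrt(-152564 - 559) = sqrt(-153123) = I*sqrt(153123)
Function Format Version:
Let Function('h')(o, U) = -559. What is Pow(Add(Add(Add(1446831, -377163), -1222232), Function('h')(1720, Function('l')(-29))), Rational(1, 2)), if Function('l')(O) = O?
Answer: Mul(I, Pow(153123, Rational(1, 2))) ≈ Mul(391.31, I)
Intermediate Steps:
Pow(Add(Add(Add(1446831, -377163), -1222232), Function('h')(1720, Function('l')(-29))), Rational(1, 2)) = Pow(Add(Add(Add(1446831, -377163), -1222232), -559), Rational(1, 2)) = Pow(Add(Add(1069668, -1222232), -559), Rational(1, 2)) = Pow(Add(-152564, -559), Rational(1, 2)) = Pow(-153123, Rational(1, 2)) = Mul(I, Pow(153123, Rational(1, 2)))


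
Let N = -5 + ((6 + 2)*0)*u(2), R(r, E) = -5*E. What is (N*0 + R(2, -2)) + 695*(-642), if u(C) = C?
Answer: -446180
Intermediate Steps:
N = -5 (N = -5 + ((6 + 2)*0)*2 = -5 + (8*0)*2 = -5 + 0*2 = -5 + 0 = -5)
(N*0 + R(2, -2)) + 695*(-642) = (-5*0 - 5*(-2)) + 695*(-642) = (0 + 10) - 446190 = 10 - 446190 = -446180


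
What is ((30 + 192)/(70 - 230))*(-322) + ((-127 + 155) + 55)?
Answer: 21191/40 ≈ 529.78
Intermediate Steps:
((30 + 192)/(70 - 230))*(-322) + ((-127 + 155) + 55) = (222/(-160))*(-322) + (28 + 55) = (222*(-1/160))*(-322) + 83 = -111/80*(-322) + 83 = 17871/40 + 83 = 21191/40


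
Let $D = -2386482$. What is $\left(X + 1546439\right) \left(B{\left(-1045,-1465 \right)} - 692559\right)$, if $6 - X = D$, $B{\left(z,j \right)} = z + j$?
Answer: $-2733655636963$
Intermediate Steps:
$B{\left(z,j \right)} = j + z$
$X = 2386488$ ($X = 6 - -2386482 = 6 + 2386482 = 2386488$)
$\left(X + 1546439\right) \left(B{\left(-1045,-1465 \right)} - 692559\right) = \left(2386488 + 1546439\right) \left(\left(-1465 - 1045\right) - 692559\right) = 3932927 \left(-2510 - 692559\right) = 3932927 \left(-695069\right) = -2733655636963$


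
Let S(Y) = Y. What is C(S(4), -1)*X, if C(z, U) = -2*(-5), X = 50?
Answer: 500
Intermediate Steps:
C(z, U) = 10
C(S(4), -1)*X = 10*50 = 500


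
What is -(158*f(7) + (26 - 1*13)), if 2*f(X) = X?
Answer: -566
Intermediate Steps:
f(X) = X/2
-(158*f(7) + (26 - 1*13)) = -(158*((½)*7) + (26 - 1*13)) = -(158*(7/2) + (26 - 13)) = -(553 + 13) = -1*566 = -566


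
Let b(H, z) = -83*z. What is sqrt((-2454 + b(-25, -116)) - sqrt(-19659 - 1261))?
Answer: sqrt(7174 - 2*I*sqrt(5230)) ≈ 84.704 - 0.8538*I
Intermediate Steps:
sqrt((-2454 + b(-25, -116)) - sqrt(-19659 - 1261)) = sqrt((-2454 - 83*(-116)) - sqrt(-19659 - 1261)) = sqrt((-2454 + 9628) - sqrt(-20920)) = sqrt(7174 - 2*I*sqrt(5230))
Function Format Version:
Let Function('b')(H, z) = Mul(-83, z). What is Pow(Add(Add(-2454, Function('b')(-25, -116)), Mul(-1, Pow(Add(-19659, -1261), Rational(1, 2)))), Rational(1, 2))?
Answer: Pow(Add(7174, Mul(-2, I, Pow(5230, Rational(1, 2)))), Rational(1, 2)) ≈ Add(84.704, Mul(-0.8538, I))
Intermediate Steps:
Pow(Add(Add(-2454, Function('b')(-25, -116)), Mul(-1, Pow(Add(-19659, -1261), Rational(1, 2)))), Rational(1, 2)) = Pow(Add(Add(-2454, Mul(-83, -116)), Mul(-1, Pow(Add(-19659, -1261), Rational(1, 2)))), Rational(1, 2)) = Pow(Add(Add(-2454, 9628), Mul(-1, Pow(-20920, Rational(1, 2)))), Rational(1, 2)) = Pow(Add(7174, Mul(-1, Mul(2, I, Pow(5230, Rational(1, 2))))), Rational(1, 2)) = Pow(Add(7174, Mul(-2, I, Pow(5230, Rational(1, 2)))), Rational(1, 2))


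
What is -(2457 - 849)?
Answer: -1608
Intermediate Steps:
-(2457 - 849) = -1*1608 = -1608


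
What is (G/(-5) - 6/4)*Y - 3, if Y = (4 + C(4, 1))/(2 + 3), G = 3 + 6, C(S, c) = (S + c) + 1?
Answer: -48/5 ≈ -9.6000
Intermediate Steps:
C(S, c) = 1 + S + c
G = 9
Y = 2 (Y = (4 + (1 + 4 + 1))/(2 + 3) = (4 + 6)/5 = 10*(⅕) = 2)
(G/(-5) - 6/4)*Y - 3 = (9/(-5) - 6/4)*2 - 3 = (9*(-⅕) - 6*¼)*2 - 3 = (-9/5 - 3/2)*2 - 3 = -33/10*2 - 3 = -33/5 - 3 = -48/5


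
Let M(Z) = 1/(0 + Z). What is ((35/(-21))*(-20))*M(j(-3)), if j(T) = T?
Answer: -100/9 ≈ -11.111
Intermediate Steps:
M(Z) = 1/Z
((35/(-21))*(-20))*M(j(-3)) = ((35/(-21))*(-20))/(-3) = ((35*(-1/21))*(-20))*(-⅓) = -5/3*(-20)*(-⅓) = (100/3)*(-⅓) = -100/9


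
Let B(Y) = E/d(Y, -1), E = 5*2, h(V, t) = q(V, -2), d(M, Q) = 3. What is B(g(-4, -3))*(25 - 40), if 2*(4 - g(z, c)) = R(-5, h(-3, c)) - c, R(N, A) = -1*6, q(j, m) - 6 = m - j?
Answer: -50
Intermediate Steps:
q(j, m) = 6 + m - j (q(j, m) = 6 + (m - j) = 6 + m - j)
h(V, t) = 4 - V (h(V, t) = 6 - 2 - V = 4 - V)
E = 10
R(N, A) = -6
g(z, c) = 7 + c/2 (g(z, c) = 4 - (-6 - c)/2 = 4 + (3 + c/2) = 7 + c/2)
B(Y) = 10/3
B(g(-4, -3))*(25 - 40) = 10*(25 - 40)/3 = (10/3)*(-15) = -50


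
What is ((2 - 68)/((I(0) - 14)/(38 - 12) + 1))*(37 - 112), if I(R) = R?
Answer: 10725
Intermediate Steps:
((2 - 68)/((I(0) - 14)/(38 - 12) + 1))*(37 - 112) = ((2 - 68)/((0 - 14)/(38 - 12) + 1))*(37 - 112) = -66/(-14/26 + 1)*(-75) = -66/(-14*1/26 + 1)*(-75) = -66/(-7/13 + 1)*(-75) = -66/6/13*(-75) = -66*13/6*(-75) = -143*(-75) = 10725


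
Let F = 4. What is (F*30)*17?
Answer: 2040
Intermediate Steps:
(F*30)*17 = (4*30)*17 = 120*17 = 2040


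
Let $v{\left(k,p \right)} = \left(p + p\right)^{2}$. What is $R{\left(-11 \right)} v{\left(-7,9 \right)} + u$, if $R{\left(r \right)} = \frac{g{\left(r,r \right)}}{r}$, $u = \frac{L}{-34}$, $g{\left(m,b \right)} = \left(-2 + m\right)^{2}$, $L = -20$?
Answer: $- \frac{930742}{187} \approx -4977.2$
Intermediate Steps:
$v{\left(k,p \right)} = 4 p^{2}$ ($v{\left(k,p \right)} = \left(2 p\right)^{2} = 4 p^{2}$)
$u = \frac{10}{17}$ ($u = - \frac{20}{-34} = \left(-20\right) \left(- \frac{1}{34}\right) = \frac{10}{17} \approx 0.58823$)
$R{\left(r \right)} = \frac{\left(-2 + r\right)^{2}}{r}$
$R{\left(-11 \right)} v{\left(-7,9 \right)} + u = \frac{\left(-2 - 11\right)^{2}}{-11} \cdot 4 \cdot 9^{2} + \frac{10}{17} = - \frac{\left(-13\right)^{2}}{11} \cdot 4 \cdot 81 + \frac{10}{17} = \left(- \frac{1}{11}\right) 169 \cdot 324 + \frac{10}{17} = \left(- \frac{169}{11}\right) 324 + \frac{10}{17} = - \frac{54756}{11} + \frac{10}{17} = - \frac{930742}{187}$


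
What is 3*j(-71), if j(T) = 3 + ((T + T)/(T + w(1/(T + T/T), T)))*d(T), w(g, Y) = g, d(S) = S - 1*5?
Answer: -740527/1657 ≈ -446.91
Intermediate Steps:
d(S) = -5 + S (d(S) = S - 5 = -5 + S)
j(T) = 3 + 2*T*(-5 + T)/(T + 1/(1 + T)) (j(T) = 3 + ((T + T)/(T + 1/(T + T/T)))*(-5 + T) = 3 + ((2*T)/(T + 1/(T + 1)))*(-5 + T) = 3 + ((2*T)/(T + 1/(1 + T)))*(-5 + T) = 3 + (2*T/(T + 1/(1 + T)))*(-5 + T) = 3 + 2*T*(-5 + T)/(T + 1/(1 + T)))
3*j(-71) = 3*((3 - 71*(1 - 71)*(-7 + 2*(-71)))/(1 - 71*(1 - 71))) = 3*((3 - 71*(-70)*(-7 - 142))/(1 - 71*(-70))) = 3*((3 - 71*(-70)*(-149))/(1 + 4970)) = 3*((3 - 740530)/4971) = 3*((1/4971)*(-740527)) = 3*(-740527/4971) = -740527/1657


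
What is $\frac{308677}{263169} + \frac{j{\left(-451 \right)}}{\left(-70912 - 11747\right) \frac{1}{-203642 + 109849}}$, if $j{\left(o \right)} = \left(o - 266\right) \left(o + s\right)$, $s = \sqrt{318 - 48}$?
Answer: $\frac{2660608587299794}{7251095457} - \frac{67249581 \sqrt{30}}{27553} \approx 3.5356 \cdot 10^{5}$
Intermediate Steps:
$s = 3 \sqrt{30}$ ($s = \sqrt{270} = 3 \sqrt{30} \approx 16.432$)
$j{\left(o \right)} = \left(-266 + o\right) \left(o + 3 \sqrt{30}\right)$ ($j{\left(o \right)} = \left(o - 266\right) \left(o + 3 \sqrt{30}\right) = \left(-266 + o\right) \left(o + 3 \sqrt{30}\right)$)
$\frac{308677}{263169} + \frac{j{\left(-451 \right)}}{\left(-70912 - 11747\right) \frac{1}{-203642 + 109849}} = \frac{308677}{263169} + \frac{\left(-451\right)^{2} - 798 \sqrt{30} - -119966 + 3 \left(-451\right) \sqrt{30}}{\left(-70912 - 11747\right) \frac{1}{-203642 + 109849}} = 308677 \cdot \frac{1}{263169} + \frac{203401 - 798 \sqrt{30} + 119966 - 1353 \sqrt{30}}{\left(-70912 - 11747\right) \frac{1}{-93793}} = \frac{308677}{263169} + \frac{323367 - 2151 \sqrt{30}}{\left(-82659\right) \left(- \frac{1}{93793}\right)} = \frac{308677}{263169} + \frac{323367 - 2151 \sqrt{30}}{\frac{82659}{93793}} = \frac{308677}{263169} + \left(323367 - 2151 \sqrt{30}\right) \frac{93793}{82659} = \frac{308677}{263169} + \left(\frac{10109853677}{27553} - \frac{67249581 \sqrt{30}}{27553}\right) = \frac{2660608587299794}{7251095457} - \frac{67249581 \sqrt{30}}{27553}$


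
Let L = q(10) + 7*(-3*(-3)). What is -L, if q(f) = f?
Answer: -73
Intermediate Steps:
L = 73 (L = 10 + 7*(-3*(-3)) = 10 + 7*9 = 10 + 63 = 73)
-L = -1*73 = -73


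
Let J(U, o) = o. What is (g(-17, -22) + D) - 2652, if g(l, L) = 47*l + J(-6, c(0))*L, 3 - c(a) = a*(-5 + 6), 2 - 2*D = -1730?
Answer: -2651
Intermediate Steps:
D = 866 (D = 1 - ½*(-1730) = 1 + 865 = 866)
c(a) = 3 - a (c(a) = 3 - a*(-5 + 6) = 3 - a)
g(l, L) = 3*L + 47*l (g(l, L) = 47*l + (3 - 1*0)*L = 47*l + (3 + 0)*L = 47*l + 3*L = 3*L + 47*l)
(g(-17, -22) + D) - 2652 = ((3*(-22) + 47*(-17)) + 866) - 2652 = ((-66 - 799) + 866) - 2652 = (-865 + 866) - 2652 = 1 - 2652 = -2651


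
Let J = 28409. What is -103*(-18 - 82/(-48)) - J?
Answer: -641543/24 ≈ -26731.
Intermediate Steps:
-103*(-18 - 82/(-48)) - J = -103*(-18 - 82/(-48)) - 1*28409 = -103*(-18 - 82*(-1/48)) - 28409 = -103*(-18 + 41/24) - 28409 = -103*(-391/24) - 28409 = 40273/24 - 28409 = -641543/24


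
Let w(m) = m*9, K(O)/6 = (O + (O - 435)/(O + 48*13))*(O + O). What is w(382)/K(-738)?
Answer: 3629/6802638 ≈ 0.00053347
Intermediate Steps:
K(O) = 12*O*(O + (-435 + O)/(624 + O)) (K(O) = 6*((O + (O - 435)/(O + 48*13))*(O + O)) = 6*((O + (-435 + O)/(O + 624))*(2*O)) = 6*((O + (-435 + O)/(624 + O))*(2*O)) = 6*(2*O*(O + (-435 + O)/(624 + O))) = 12*O*(O + (-435 + O)/(624 + O)))
w(m) = 9*m
w(382)/K(-738) = (9*382)/((12*(-738)*(-435 + (-738)**2 + 625*(-738))/(624 - 738))) = 3438/((12*(-738)*(-435 + 544644 - 461250)/(-114))) = 3438/((12*(-738)*(-1/114)*82959)) = 3438/(122447484/19) = 3438*(19/122447484) = 3629/6802638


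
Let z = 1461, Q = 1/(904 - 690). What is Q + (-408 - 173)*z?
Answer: -181651973/214 ≈ -8.4884e+5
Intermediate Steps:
Q = 1/214 ≈ 0.0046729
Q + (-408 - 173)*z = 1/214 + (-408 - 173)*1461 = 1/214 - 581*1461 = 1/214 - 848841 = -181651973/214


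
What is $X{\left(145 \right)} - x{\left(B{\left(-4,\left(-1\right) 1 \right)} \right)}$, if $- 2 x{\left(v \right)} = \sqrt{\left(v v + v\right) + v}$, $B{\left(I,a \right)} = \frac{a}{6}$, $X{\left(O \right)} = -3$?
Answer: $-3 + \frac{i \sqrt{11}}{12} \approx -3.0 + 0.27639 i$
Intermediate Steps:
$B{\left(I,a \right)} = \frac{a}{6}$ ($B{\left(I,a \right)} = a \frac{1}{6} = \frac{a}{6}$)
$x{\left(v \right)} = - \frac{\sqrt{v^{2} + 2 v}}{2}$ ($x{\left(v \right)} = - \frac{\sqrt{\left(v v + v\right) + v}}{2} = - \frac{\sqrt{\left(v^{2} + v\right) + v}}{2} = - \frac{\sqrt{\left(v + v^{2}\right) + v}}{2} = - \frac{\sqrt{v^{2} + 2 v}}{2}$)
$X{\left(145 \right)} - x{\left(B{\left(-4,\left(-1\right) 1 \right)} \right)} = -3 - - \frac{\sqrt{\frac{\left(-1\right) 1}{6} \left(2 + \frac{\left(-1\right) 1}{6}\right)}}{2} = -3 - - \frac{\sqrt{\frac{1}{6} \left(-1\right) \left(2 + \frac{1}{6} \left(-1\right)\right)}}{2} = -3 - - \frac{\sqrt{- \frac{2 - \frac{1}{6}}{6}}}{2} = -3 - - \frac{\sqrt{\left(- \frac{1}{6}\right) \frac{11}{6}}}{2} = -3 - - \frac{\sqrt{- \frac{11}{36}}}{2} = -3 - - \frac{\frac{1}{6} i \sqrt{11}}{2} = -3 - - \frac{i \sqrt{11}}{12} = -3 + \frac{i \sqrt{11}}{12}$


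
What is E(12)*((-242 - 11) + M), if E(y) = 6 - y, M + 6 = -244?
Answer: 3018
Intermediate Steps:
M = -250 (M = -6 - 244 = -250)
E(12)*((-242 - 11) + M) = (6 - 1*12)*((-242 - 11) - 250) = (6 - 12)*(-253 - 250) = -6*(-503) = 3018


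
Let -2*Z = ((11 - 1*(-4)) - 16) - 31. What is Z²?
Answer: 256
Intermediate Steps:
Z = 16 (Z = -(((11 - 1*(-4)) - 16) - 31)/2 = -(((11 + 4) - 16) - 31)/2 = -((15 - 16) - 31)/2 = -(-1 - 31)/2 = -½*(-32) = 16)
Z² = 16² = 256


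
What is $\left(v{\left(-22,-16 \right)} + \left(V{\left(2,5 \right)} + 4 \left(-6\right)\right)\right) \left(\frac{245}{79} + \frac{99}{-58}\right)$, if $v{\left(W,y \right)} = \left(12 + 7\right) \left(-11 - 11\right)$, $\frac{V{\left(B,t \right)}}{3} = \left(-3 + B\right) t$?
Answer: $- \frac{2919773}{4582} \approx -637.23$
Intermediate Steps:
$V{\left(B,t \right)} = 3 t \left(-3 + B\right)$ ($V{\left(B,t \right)} = 3 \left(-3 + B\right) t = 3 t \left(-3 + B\right)$)
$v{\left(W,y \right)} = -418$ ($v{\left(W,y \right)} = 19 \left(-22\right) = -418$)
$\left(v{\left(-22,-16 \right)} + \left(V{\left(2,5 \right)} + 4 \left(-6\right)\right)\right) \left(\frac{245}{79} + \frac{99}{-58}\right) = \left(-418 + \left(3 \cdot 5 \left(-3 + 2\right) + 4 \left(-6\right)\right)\right) \left(\frac{245}{79} + \frac{99}{-58}\right) = \left(-418 - \left(24 - -15\right)\right) \left(245 \cdot \frac{1}{79} + 99 \left(- \frac{1}{58}\right)\right) = \left(-418 - 39\right) \left(\frac{245}{79} - \frac{99}{58}\right) = \left(-418 - 39\right) \frac{6389}{4582} = \left(-457\right) \frac{6389}{4582} = - \frac{2919773}{4582}$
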